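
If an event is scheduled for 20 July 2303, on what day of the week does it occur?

Monday

Doomsday rule: the anchor day for the 2300s is Wednesday. For year 03: 3÷12 = 0 r 3, and 3÷4 = 0, so 0+3+0 = 3.
Wednesday + 3 ≡ Saturday — that's 2303's doomsday.
In July the doomsday date is Jul 11.
Jul 20 is 9 days after Jul 11; 9 mod 7 = 2, so Saturday + 2 = Monday.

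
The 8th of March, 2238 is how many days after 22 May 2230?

May 22, 2230 → May 22, 2231: 365 days.
May 22, 2231 → May 22, 2232: 366 days (Feb 29, 2232 is in that span).
May 22, 2232 → May 22, 2233: 365 days.
May 22, 2233 → May 22, 2234: 365 days.
May 22, 2234 → May 22, 2235: 365 days.
May 22, 2235 → May 22, 2236: 366 days (Feb 29, 2236 is in that span).
May 22, 2236 → May 22, 2237: 365 days.
May 22, 2237 → Jun 22, 2237: 31 days (May has 31).
Jun 22, 2237 → Jul 22, 2237: 30 days (June has 30).
Jul 22, 2237 → Aug 22, 2237: 31 days (July has 31).
Aug 22, 2237 → Sep 22, 2237: 31 days (August has 31).
Sep 22, 2237 → Oct 22, 2237: 30 days (September has 30).
Oct 22, 2237 → Nov 22, 2237: 31 days (October has 31).
Nov 22, 2237 → Dec 22, 2237: 30 days (November has 30).
Dec 22, 2237 → Jan 22, 2238: 31 days (December has 31).
Jan 22, 2238 → Feb 22, 2238: 31 days (January has 31).
Feb 22, 2238 → Mar 8, 2238: 14 days.
Total: 2847 days.

2847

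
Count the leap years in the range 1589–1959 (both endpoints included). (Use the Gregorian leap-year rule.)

89

Multiples of 4 in [1589,1959]: 92.
Of those, multiples of 100: 4 (not leap unless ÷400).
Multiples of 400: 1.
Leap years = 92 − 4 + 1 = 89.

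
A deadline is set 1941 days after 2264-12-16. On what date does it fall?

April 10, 2270

+365 (one year) → Dec 16, 2265 (1576 left).
+365 (one year) → Dec 16, 2266 (1211 left).
+365 (one year) → Dec 16, 2267 (846 left).
+366 (one year; includes Feb 29, 2268) → Dec 16, 2268 (480 left).
+365 (one year) → Dec 16, 2269 (115 left).
Dec has 31 days: +16 → Jan 1, 2270 (99 left).
Jan has 31 days: +31 → Feb 1, 2270 (68 left).
Feb has 28 days: +28 → Mar 1, 2270 (40 left).
Mar has 31 days: +31 → Apr 1, 2270 (9 left).
+9 → Apr 10, 2270.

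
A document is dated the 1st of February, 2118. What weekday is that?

January 1, 2118 is a Saturday.
Jan 1, 2118 → Feb 1, 2118: 31 days.
Total: 31 days.
31 mod 7 = 3, so Saturday + 3 = Tuesday.

Tuesday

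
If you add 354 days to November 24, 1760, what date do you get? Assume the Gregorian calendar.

Nov has 30 days: +7 → Dec 1, 1760 (347 left).
Dec has 31 days: +31 → Jan 1, 1761 (316 left).
Jan has 31 days: +31 → Feb 1, 1761 (285 left).
Feb has 28 days: +28 → Mar 1, 1761 (257 left).
Mar has 31 days: +31 → Apr 1, 1761 (226 left).
Apr has 30 days: +30 → May 1, 1761 (196 left).
May has 31 days: +31 → Jun 1, 1761 (165 left).
Jun has 30 days: +30 → Jul 1, 1761 (135 left).
Jul has 31 days: +31 → Aug 1, 1761 (104 left).
Aug has 31 days: +31 → Sep 1, 1761 (73 left).
Sep has 30 days: +30 → Oct 1, 1761 (43 left).
Oct has 31 days: +31 → Nov 1, 1761 (12 left).
+12 → Nov 13, 1761.

November 13, 1761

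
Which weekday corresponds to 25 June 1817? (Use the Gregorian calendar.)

Wednesday

Doomsday rule: the anchor day for the 1800s is Friday. For year 17: 17÷12 = 1 r 5, and 5÷4 = 1, so 1+5+1 = 7.
Friday + 7 ≡ Friday — that's 1817's doomsday.
In June the doomsday date is Jun 6.
Jun 25 is 19 days after Jun 6; 19 mod 7 = 5, so Friday + 5 = Wednesday.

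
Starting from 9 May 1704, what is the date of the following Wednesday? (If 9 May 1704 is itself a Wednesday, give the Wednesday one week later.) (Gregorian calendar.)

May 9, 1704 is a Friday.
From Friday to the next Wednesday is 5 days.
May 9, 1704 + 5 = May 14, 1704.

May 14, 1704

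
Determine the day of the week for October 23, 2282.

Monday

Doomsday rule: the anchor day for the 2200s is Friday. For year 82: 82÷12 = 6 r 10, and 10÷4 = 2, so 6+10+2 = 18.
Friday + 18 ≡ Tuesday — that's 2282's doomsday.
In October the doomsday date is Oct 10.
Oct 23 is 13 days after Oct 10; 13 mod 7 = 6, so Tuesday + 6 = Monday.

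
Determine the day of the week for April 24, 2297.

Saturday

Doomsday rule: the anchor day for the 2200s is Friday. For year 97: 97÷12 = 8 r 1, and 1÷4 = 0, so 8+1+0 = 9.
Friday + 9 ≡ Sunday — that's 2297's doomsday.
In April the doomsday date is Apr 4.
Apr 24 is 20 days after Apr 4; 20 mod 7 = 6, so Sunday + 6 = Saturday.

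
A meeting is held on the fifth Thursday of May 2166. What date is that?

May 1, 2166 is a Thursday.
The first Thursday is therefore May 1 (same day).
The fifth Thursday is 1 + 4×7 = May 29.

May 29, 2166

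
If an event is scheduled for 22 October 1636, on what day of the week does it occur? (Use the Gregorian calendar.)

Wednesday

Doomsday rule: the anchor day for the 1600s is Tuesday. For year 36: 36÷12 = 3 r 0, and 0÷4 = 0, so 3+0+0 = 3.
Tuesday + 3 ≡ Friday — that's 1636's doomsday.
In October the doomsday date is Oct 10.
Oct 22 is 12 days after Oct 10; 12 mod 7 = 5, so Friday + 5 = Wednesday.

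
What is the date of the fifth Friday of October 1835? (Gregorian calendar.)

October 1, 1835 is a Thursday.
The first Friday is therefore October 2 (1 days later).
The fifth Friday is 2 + 4×7 = October 30.

October 30, 1835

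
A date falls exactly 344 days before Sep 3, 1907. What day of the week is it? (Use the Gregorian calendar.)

Sep 3, 1907 is a Tuesday.
344 mod 7 = 1, so 344 days before a Tuesday is Tuesday − 1 = Monday.

Monday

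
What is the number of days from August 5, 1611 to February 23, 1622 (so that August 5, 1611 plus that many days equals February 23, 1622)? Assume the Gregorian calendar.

Aug 5, 1611 → Aug 5, 1612: 366 days (Feb 29, 1612 is in that span).
Aug 5, 1612 → Aug 5, 1613: 365 days.
Aug 5, 1613 → Aug 5, 1614: 365 days.
Aug 5, 1614 → Aug 5, 1615: 365 days.
Aug 5, 1615 → Aug 5, 1616: 366 days (Feb 29, 1616 is in that span).
Aug 5, 1616 → Aug 5, 1617: 365 days.
Aug 5, 1617 → Aug 5, 1618: 365 days.
Aug 5, 1618 → Aug 5, 1619: 365 days.
Aug 5, 1619 → Aug 5, 1620: 366 days (Feb 29, 1620 is in that span).
Aug 5, 1620 → Aug 5, 1621: 365 days.
Aug 5, 1621 → Sep 5, 1621: 31 days (August has 31).
Sep 5, 1621 → Oct 5, 1621: 30 days (September has 30).
Oct 5, 1621 → Nov 5, 1621: 31 days (October has 31).
Nov 5, 1621 → Dec 5, 1621: 30 days (November has 30).
Dec 5, 1621 → Jan 5, 1622: 31 days (December has 31).
Jan 5, 1622 → Feb 5, 1622: 31 days (January has 31).
Feb 5, 1622 → Feb 23, 1622: 18 days.
Total: 3855 days.

3855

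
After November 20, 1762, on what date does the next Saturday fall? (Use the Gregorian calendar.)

Nov 20, 1762 is a Saturday.
From Saturday to the next Saturday is 7 days.
Nov 20, 1762 + 7 = Nov 27, 1762.

November 27, 1762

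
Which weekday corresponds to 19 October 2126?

January 1, 2126 is a Tuesday.
Jan 1, 2126 → Feb 1, 2126: 31 days (January has 31).
Feb 1, 2126 → Mar 1, 2126: 28 days (February has 28).
Mar 1, 2126 → Apr 1, 2126: 31 days (March has 31).
Apr 1, 2126 → May 1, 2126: 30 days (April has 30).
May 1, 2126 → Jun 1, 2126: 31 days (May has 31).
Jun 1, 2126 → Jul 1, 2126: 30 days (June has 30).
Jul 1, 2126 → Aug 1, 2126: 31 days (July has 31).
Aug 1, 2126 → Sep 1, 2126: 31 days (August has 31).
Sep 1, 2126 → Oct 1, 2126: 30 days (September has 30).
Oct 1, 2126 → Oct 19, 2126: 18 days.
Total: 291 days.
291 mod 7 = 4, so Tuesday + 4 = Saturday.

Saturday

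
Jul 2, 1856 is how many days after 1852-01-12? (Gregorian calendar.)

Jan 12, 1852 → Jan 12, 1853: 366 days (Feb 29, 1852 is in that span).
Jan 12, 1853 → Jan 12, 1854: 365 days.
Jan 12, 1854 → Jan 12, 1855: 365 days.
Jan 12, 1855 → Jan 12, 1856: 365 days.
Jan 12, 1856 → Feb 12, 1856: 31 days (January has 31).
Feb 12, 1856 → Mar 12, 1856: 29 days (February has 29).
Mar 12, 1856 → Apr 12, 1856: 31 days (March has 31).
Apr 12, 1856 → May 12, 1856: 30 days (April has 30).
May 12, 1856 → Jun 12, 1856: 31 days (May has 31).
Jun 12, 1856 → Jul 2, 1856: 20 days.
Total: 1633 days.

1633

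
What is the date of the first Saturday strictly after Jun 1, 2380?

June 7, 2380

Jun 1, 2380 is a Sunday.
From Sunday to the next Saturday is 6 days.
Jun 1, 2380 + 6 = Jun 7, 2380.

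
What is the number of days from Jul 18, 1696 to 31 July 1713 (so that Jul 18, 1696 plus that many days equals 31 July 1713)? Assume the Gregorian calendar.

6221

Jul 18, 1696 → Jul 18, 1697: 365 days.
Jul 18, 1697 → Jul 18, 1698: 365 days.
Jul 18, 1698 → Jul 18, 1699: 365 days.
Jul 18, 1699 → Jul 18, 1700: 365 days.
Jul 18, 1700 → Jul 18, 1701: 365 days.
Jul 18, 1701 → Jul 18, 1702: 365 days.
Jul 18, 1702 → Jul 18, 1703: 365 days.
Jul 18, 1703 → Jul 18, 1704: 366 days (Feb 29, 1704 is in that span).
Jul 18, 1704 → Jul 18, 1705: 365 days.
Jul 18, 1705 → Jul 18, 1706: 365 days.
Jul 18, 1706 → Jul 18, 1707: 365 days.
Jul 18, 1707 → Jul 18, 1708: 366 days (Feb 29, 1708 is in that span).
Jul 18, 1708 → Jul 18, 1709: 365 days.
Jul 18, 1709 → Jul 18, 1710: 365 days.
Jul 18, 1710 → Jul 18, 1711: 365 days.
Jul 18, 1711 → Jul 18, 1712: 366 days (Feb 29, 1712 is in that span).
Jul 18, 1712 → Aug 18, 1712: 31 days (July has 31).
Aug 18, 1712 → Sep 18, 1712: 31 days (August has 31).
Sep 18, 1712 → Oct 18, 1712: 30 days (September has 30).
Oct 18, 1712 → Nov 18, 1712: 31 days (October has 31).
Nov 18, 1712 → Dec 18, 1712: 30 days (November has 30).
Dec 18, 1712 → Jan 18, 1713: 31 days (December has 31).
Jan 18, 1713 → Feb 18, 1713: 31 days (January has 31).
Feb 18, 1713 → Mar 18, 1713: 28 days (February has 28).
Mar 18, 1713 → Apr 18, 1713: 31 days (March has 31).
Apr 18, 1713 → May 18, 1713: 30 days (April has 30).
May 18, 1713 → Jun 18, 1713: 31 days (May has 31).
Jun 18, 1713 → Jul 18, 1713: 30 days (June has 30).
Jul 18, 1713 → Jul 31, 1713: 13 days.
Total: 6221 days.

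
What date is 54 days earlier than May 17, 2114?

−17 → Apr 30, 2114 (end of Apr, 30 days; 37 left).
−30 → Mar 31, 2114 (end of Mar, 31 days; 7 left).
−7 → Mar 24, 2114.

March 24, 2114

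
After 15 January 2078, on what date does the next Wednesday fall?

January 19, 2078

Jan 15, 2078 is a Saturday.
From Saturday to the next Wednesday is 4 days.
Jan 15, 2078 + 4 = Jan 19, 2078.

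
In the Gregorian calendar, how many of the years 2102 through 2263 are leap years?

Multiples of 4 in [2102,2263]: 40.
Of those, multiples of 100: 1 (not leap unless ÷400).
Multiples of 400: 0.
Leap years = 40 − 1 + 0 = 39.

39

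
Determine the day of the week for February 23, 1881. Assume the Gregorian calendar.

Wednesday

Doomsday rule: the anchor day for the 1800s is Friday. For year 81: 81÷12 = 6 r 9, and 9÷4 = 2, so 6+9+2 = 17.
Friday + 17 ≡ Monday — that's 1881's doomsday.
In February the doomsday date is Feb 28 (1881 is not a leap year).
Feb 23 is 5 days before Feb 28; 5 mod 7 = 5, so Monday − 5 = Wednesday.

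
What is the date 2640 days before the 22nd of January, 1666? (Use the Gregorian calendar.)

−365 (one year) → Jan 22, 1665 (2275 left).
−366 (one year; includes Feb 29, 1664) → Jan 22, 1664 (1909 left).
−365 (one year) → Jan 22, 1663 (1544 left).
−365 (one year) → Jan 22, 1662 (1179 left).
−365 (one year) → Jan 22, 1661 (814 left).
−366 (one year; includes Feb 29, 1660) → Jan 22, 1660 (448 left).
−365 (one year) → Jan 22, 1659 (83 left).
−22 → Dec 31, 1658 (end of Dec, 31 days; 61 left).
−31 → Nov 30, 1658 (end of Nov, 30 days; 30 left).
−30 → Oct 31, 1658 (end of Oct, 31 days; 0 left).

October 31, 1658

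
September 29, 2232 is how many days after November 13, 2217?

5434

Nov 13, 2217 → Nov 13, 2218: 365 days.
Nov 13, 2218 → Nov 13, 2219: 365 days.
Nov 13, 2219 → Nov 13, 2220: 366 days (Feb 29, 2220 is in that span).
Nov 13, 2220 → Nov 13, 2221: 365 days.
Nov 13, 2221 → Nov 13, 2222: 365 days.
Nov 13, 2222 → Nov 13, 2223: 365 days.
Nov 13, 2223 → Nov 13, 2224: 366 days (Feb 29, 2224 is in that span).
Nov 13, 2224 → Nov 13, 2225: 365 days.
Nov 13, 2225 → Nov 13, 2226: 365 days.
Nov 13, 2226 → Nov 13, 2227: 365 days.
Nov 13, 2227 → Nov 13, 2228: 366 days (Feb 29, 2228 is in that span).
Nov 13, 2228 → Nov 13, 2229: 365 days.
Nov 13, 2229 → Nov 13, 2230: 365 days.
Nov 13, 2230 → Nov 13, 2231: 365 days.
Nov 13, 2231 → Dec 13, 2231: 30 days (November has 30).
Dec 13, 2231 → Jan 13, 2232: 31 days (December has 31).
Jan 13, 2232 → Feb 13, 2232: 31 days (January has 31).
Feb 13, 2232 → Mar 13, 2232: 29 days (February has 29).
Mar 13, 2232 → Apr 13, 2232: 31 days (March has 31).
Apr 13, 2232 → May 13, 2232: 30 days (April has 30).
May 13, 2232 → Jun 13, 2232: 31 days (May has 31).
Jun 13, 2232 → Jul 13, 2232: 30 days (June has 30).
Jul 13, 2232 → Aug 13, 2232: 31 days (July has 31).
Aug 13, 2232 → Sep 13, 2232: 31 days (August has 31).
Sep 13, 2232 → Sep 29, 2232: 16 days.
Total: 5434 days.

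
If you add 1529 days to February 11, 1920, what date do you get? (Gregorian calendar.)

April 19, 1924

+366 (one year; includes Feb 29, 1920) → Feb 11, 1921 (1163 left).
+365 (one year) → Feb 11, 1922 (798 left).
+365 (one year) → Feb 11, 1923 (433 left).
+365 (one year) → Feb 11, 1924 (68 left).
Feb has 29 days: +19 → Mar 1, 1924 (49 left).
Mar has 31 days: +31 → Apr 1, 1924 (18 left).
+18 → Apr 19, 1924.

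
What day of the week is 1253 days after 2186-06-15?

Thursday

First find the weekday of Jun 15, 2186. Doomsday rule: the anchor day for the 2100s is Sunday. For year 86: 86÷12 = 7 r 2, and 2÷4 = 0, so 7+2+0 = 9.
Sunday + 9 ≡ Tuesday — that's 2186's doomsday.
In June the doomsday date is Jun 6.
Jun 15 is 9 days after Jun 6; 9 mod 7 = 2, so Tuesday + 2 = Thursday.
1253 mod 7 = 0, so 1253 days after a Thursday is Thursday + 0 = Thursday.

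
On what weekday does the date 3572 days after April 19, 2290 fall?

Monday

Apr 19, 2290 is a Saturday.
3572 mod 7 = 2, so 3572 days after a Saturday is Saturday + 2 = Monday.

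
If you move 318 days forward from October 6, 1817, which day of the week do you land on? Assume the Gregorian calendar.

First find the weekday of Oct 6, 1817. Doomsday rule: the anchor day for the 1800s is Friday. For year 17: 17÷12 = 1 r 5, and 5÷4 = 1, so 1+5+1 = 7.
Friday + 7 ≡ Friday — that's 1817's doomsday.
In October the doomsday date is Oct 10.
Oct 6 is 4 days before Oct 10; 4 mod 7 = 4, so Friday − 4 = Monday.
318 mod 7 = 3, so 318 days after a Monday is Monday + 3 = Thursday.

Thursday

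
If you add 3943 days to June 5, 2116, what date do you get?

March 23, 2127

+365 (one year) → Jun 5, 2117 (3578 left).
+365 (one year) → Jun 5, 2118 (3213 left).
+365 (one year) → Jun 5, 2119 (2848 left).
+366 (one year; includes Feb 29, 2120) → Jun 5, 2120 (2482 left).
+365 (one year) → Jun 5, 2121 (2117 left).
+365 (one year) → Jun 5, 2122 (1752 left).
+365 (one year) → Jun 5, 2123 (1387 left).
+366 (one year; includes Feb 29, 2124) → Jun 5, 2124 (1021 left).
+365 (one year) → Jun 5, 2125 (656 left).
+365 (one year) → Jun 5, 2126 (291 left).
Jun has 30 days: +26 → Jul 1, 2126 (265 left).
Jul has 31 days: +31 → Aug 1, 2126 (234 left).
Aug has 31 days: +31 → Sep 1, 2126 (203 left).
Sep has 30 days: +30 → Oct 1, 2126 (173 left).
Oct has 31 days: +31 → Nov 1, 2126 (142 left).
Nov has 30 days: +30 → Dec 1, 2126 (112 left).
Dec has 31 days: +31 → Jan 1, 2127 (81 left).
Jan has 31 days: +31 → Feb 1, 2127 (50 left).
Feb has 28 days: +28 → Mar 1, 2127 (22 left).
+22 → Mar 23, 2127.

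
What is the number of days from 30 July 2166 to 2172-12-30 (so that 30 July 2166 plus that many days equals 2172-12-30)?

2345

Jul 30, 2166 → Jul 30, 2167: 365 days.
Jul 30, 2167 → Jul 30, 2168: 366 days (Feb 29, 2168 is in that span).
Jul 30, 2168 → Jul 30, 2169: 365 days.
Jul 30, 2169 → Jul 30, 2170: 365 days.
Jul 30, 2170 → Jul 30, 2171: 365 days.
Jul 30, 2171 → Jul 30, 2172: 366 days (Feb 29, 2172 is in that span).
Jul 30, 2172 → Aug 30, 2172: 31 days (July has 31).
Aug 30, 2172 → Sep 30, 2172: 31 days (August has 31).
Sep 30, 2172 → Oct 30, 2172: 30 days (September has 30).
Oct 30, 2172 → Nov 30, 2172: 31 days (October has 31).
Nov 30, 2172 → Dec 30, 2172: 30 days.
Total: 2345 days.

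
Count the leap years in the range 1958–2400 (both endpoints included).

Multiples of 4 in [1958,2400]: 111.
Of those, multiples of 100: 5 (not leap unless ÷400).
Multiples of 400: 2.
Leap years = 111 − 5 + 2 = 108.

108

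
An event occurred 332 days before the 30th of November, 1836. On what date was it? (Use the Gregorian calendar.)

January 3, 1836

−30 → Oct 31, 1836 (end of Oct, 31 days; 302 left).
−31 → Sep 30, 1836 (end of Sep, 30 days; 271 left).
−30 → Aug 31, 1836 (end of Aug, 31 days; 241 left).
−31 → Jul 31, 1836 (end of Jul, 31 days; 210 left).
−31 → Jun 30, 1836 (end of Jun, 30 days; 179 left).
−30 → May 31, 1836 (end of May, 31 days; 149 left).
−31 → Apr 30, 1836 (end of Apr, 30 days; 118 left).
−30 → Mar 31, 1836 (end of Mar, 31 days; 88 left).
−31 → Feb 29, 1836 (end of Feb, 29 days; 57 left).
−29 → Jan 31, 1836 (end of Jan, 31 days; 28 left).
−28 → Jan 3, 1836.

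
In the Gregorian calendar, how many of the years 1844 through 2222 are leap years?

92

Multiples of 4 in [1844,2222]: 95.
Of those, multiples of 100: 4 (not leap unless ÷400).
Multiples of 400: 1.
Leap years = 95 − 4 + 1 = 92.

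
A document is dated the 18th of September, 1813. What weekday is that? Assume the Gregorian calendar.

Doomsday rule: the anchor day for the 1800s is Friday. For year 13: 13÷12 = 1 r 1, and 1÷4 = 0, so 1+1+0 = 2.
Friday + 2 ≡ Sunday — that's 1813's doomsday.
In September the doomsday date is Sep 5.
Sep 18 is 13 days after Sep 5; 13 mod 7 = 6, so Sunday + 6 = Saturday.

Saturday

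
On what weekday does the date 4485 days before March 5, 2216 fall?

Thursday

First find the weekday of Mar 5, 2216. Doomsday rule: the anchor day for the 2200s is Friday. For year 16: 16÷12 = 1 r 4, and 4÷4 = 1, so 1+4+1 = 6.
Friday + 6 ≡ Thursday — that's 2216's doomsday.
In March the doomsday date is Mar 14.
Mar 5 is 9 days before Mar 14; 9 mod 7 = 2, so Thursday − 2 = Tuesday.
4485 mod 7 = 5, so 4485 days before a Tuesday is Tuesday − 5 = Thursday.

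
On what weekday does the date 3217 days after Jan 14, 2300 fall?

Jan 14, 2300 is a Sunday.
3217 mod 7 = 4, so 3217 days after a Sunday is Sunday + 4 = Thursday.

Thursday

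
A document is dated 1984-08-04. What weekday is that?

Saturday

Doomsday rule: the anchor day for the 1900s is Wednesday. For year 84: 84÷12 = 7 r 0, and 0÷4 = 0, so 7+0+0 = 7.
Wednesday + 7 ≡ Wednesday — that's 1984's doomsday.
In August the doomsday date is Aug 8.
Aug 4 is 4 days before Aug 8; 4 mod 7 = 4, so Wednesday − 4 = Saturday.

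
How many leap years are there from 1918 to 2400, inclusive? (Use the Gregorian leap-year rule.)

Multiples of 4 in [1918,2400]: 121.
Of those, multiples of 100: 5 (not leap unless ÷400).
Multiples of 400: 2.
Leap years = 121 − 5 + 2 = 118.

118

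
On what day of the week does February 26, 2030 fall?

Tuesday

January 1, 2030 is a Tuesday.
Jan 1, 2030 → Feb 1, 2030: 31 days (January has 31).
Feb 1, 2030 → Feb 26, 2030: 25 days.
Total: 56 days.
56 mod 7 = 0, so Tuesday + 0 = Tuesday.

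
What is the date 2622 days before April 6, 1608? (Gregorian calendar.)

−366 (one year; includes Feb 29, 1608) → Apr 6, 1607 (2256 left).
−365 (one year) → Apr 6, 1606 (1891 left).
−365 (one year) → Apr 6, 1605 (1526 left).
−365 (one year) → Apr 6, 1604 (1161 left).
−366 (one year; includes Feb 29, 1604) → Apr 6, 1603 (795 left).
−365 (one year) → Apr 6, 1602 (430 left).
−365 (one year) → Apr 6, 1601 (65 left).
−6 → Mar 31, 1601 (end of Mar, 31 days; 59 left).
−31 → Feb 28, 1601 (end of Feb, 28 days; 28 left).
−28 → Jan 31, 1601 (end of Jan, 31 days; 0 left).

January 31, 1601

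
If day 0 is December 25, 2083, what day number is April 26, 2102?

Dec 25, 2083 → Dec 25, 2084: 366 days (Feb 29, 2084 is in that span).
Dec 25, 2084 → Dec 25, 2085: 365 days.
Dec 25, 2085 → Dec 25, 2086: 365 days.
Dec 25, 2086 → Dec 25, 2087: 365 days.
Dec 25, 2087 → Dec 25, 2088: 366 days (Feb 29, 2088 is in that span).
Dec 25, 2088 → Dec 25, 2089: 365 days.
Dec 25, 2089 → Dec 25, 2090: 365 days.
Dec 25, 2090 → Dec 25, 2091: 365 days.
Dec 25, 2091 → Dec 25, 2092: 366 days (Feb 29, 2092 is in that span).
Dec 25, 2092 → Dec 25, 2093: 365 days.
Dec 25, 2093 → Dec 25, 2094: 365 days.
Dec 25, 2094 → Dec 25, 2095: 365 days.
Dec 25, 2095 → Dec 25, 2096: 366 days (Feb 29, 2096 is in that span).
Dec 25, 2096 → Dec 25, 2097: 365 days.
Dec 25, 2097 → Dec 25, 2098: 365 days.
Dec 25, 2098 → Dec 25, 2099: 365 days.
Dec 25, 2099 → Dec 25, 2100: 365 days.
Dec 25, 2100 → Dec 25, 2101: 365 days.
Dec 25, 2101 → Jan 25, 2102: 31 days (December has 31).
Jan 25, 2102 → Feb 25, 2102: 31 days (January has 31).
Feb 25, 2102 → Mar 25, 2102: 28 days (February has 28).
Mar 25, 2102 → Apr 25, 2102: 31 days (March has 31).
Apr 25, 2102 → Apr 26, 2102: 1 days.
Total: 6696 days.

6696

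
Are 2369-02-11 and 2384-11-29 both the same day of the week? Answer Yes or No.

No

From Feb 11, 2369 to Nov 29, 2384 is 5770 days.
5770 mod 7 = 2, so they are different weekdays.
(Feb 11, 2369 is a Tuesday; Nov 29, 2384 is a Thursday.)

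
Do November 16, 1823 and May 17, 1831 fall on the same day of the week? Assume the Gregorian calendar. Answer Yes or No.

No

From Nov 16, 1823 to May 17, 1831 is 2739 days.
2739 mod 7 = 2, so they are different weekdays.
(Nov 16, 1823 is a Sunday; May 17, 1831 is a Tuesday.)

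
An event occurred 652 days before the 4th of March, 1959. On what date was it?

−365 (one year) → Mar 4, 1958 (287 left).
−4 → Feb 28, 1958 (end of Feb, 28 days; 283 left).
−28 → Jan 31, 1958 (end of Jan, 31 days; 255 left).
−31 → Dec 31, 1957 (end of Dec, 31 days; 224 left).
−31 → Nov 30, 1957 (end of Nov, 30 days; 193 left).
−30 → Oct 31, 1957 (end of Oct, 31 days; 163 left).
−31 → Sep 30, 1957 (end of Sep, 30 days; 132 left).
−30 → Aug 31, 1957 (end of Aug, 31 days; 102 left).
−31 → Jul 31, 1957 (end of Jul, 31 days; 71 left).
−31 → Jun 30, 1957 (end of Jun, 30 days; 40 left).
−30 → May 31, 1957 (end of May, 31 days; 10 left).
−10 → May 21, 1957.

May 21, 1957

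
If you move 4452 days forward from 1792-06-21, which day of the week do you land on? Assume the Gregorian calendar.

Jun 21, 1792 is a Thursday.
4452 mod 7 = 0, so 4452 days after a Thursday is Thursday + 0 = Thursday.

Thursday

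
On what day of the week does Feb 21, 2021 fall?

Sunday

January 1, 2021 is a Friday.
Jan 1, 2021 → Feb 1, 2021: 31 days (January has 31).
Feb 1, 2021 → Feb 21, 2021: 20 days.
Total: 51 days.
51 mod 7 = 2, so Friday + 2 = Sunday.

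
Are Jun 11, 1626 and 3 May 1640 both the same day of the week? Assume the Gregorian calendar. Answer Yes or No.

Yes

From Jun 11, 1626 to May 3, 1640 is 5075 days.
5075 mod 7 = 0, so they are the same weekday.
(Jun 11, 1626 is a Thursday; May 3, 1640 is a Thursday.)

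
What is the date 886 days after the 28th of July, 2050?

+365 (one year) → Jul 28, 2051 (521 left).
+366 (one year; includes Feb 29, 2052) → Jul 28, 2052 (155 left).
Jul has 31 days: +4 → Aug 1, 2052 (151 left).
Aug has 31 days: +31 → Sep 1, 2052 (120 left).
Sep has 30 days: +30 → Oct 1, 2052 (90 left).
Oct has 31 days: +31 → Nov 1, 2052 (59 left).
Nov has 30 days: +30 → Dec 1, 2052 (29 left).
+29 → Dec 30, 2052.

December 30, 2052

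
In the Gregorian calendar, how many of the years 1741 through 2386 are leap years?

Multiples of 4 in [1741,2386]: 161.
Of those, multiples of 100: 6 (not leap unless ÷400).
Multiples of 400: 1.
Leap years = 161 − 6 + 1 = 156.

156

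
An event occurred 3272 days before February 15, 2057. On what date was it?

March 2, 2048

−366 (one year; includes Feb 29, 2056) → Feb 15, 2056 (2906 left).
−365 (one year) → Feb 15, 2055 (2541 left).
−365 (one year) → Feb 15, 2054 (2176 left).
−365 (one year) → Feb 15, 2053 (1811 left).
−366 (one year; includes Feb 29, 2052) → Feb 15, 2052 (1445 left).
−365 (one year) → Feb 15, 2051 (1080 left).
−365 (one year) → Feb 15, 2050 (715 left).
−365 (one year) → Feb 15, 2049 (350 left).
−15 → Jan 31, 2049 (end of Jan, 31 days; 335 left).
−31 → Dec 31, 2048 (end of Dec, 31 days; 304 left).
−31 → Nov 30, 2048 (end of Nov, 30 days; 273 left).
−30 → Oct 31, 2048 (end of Oct, 31 days; 243 left).
−31 → Sep 30, 2048 (end of Sep, 30 days; 212 left).
−30 → Aug 31, 2048 (end of Aug, 31 days; 182 left).
−31 → Jul 31, 2048 (end of Jul, 31 days; 151 left).
−31 → Jun 30, 2048 (end of Jun, 30 days; 120 left).
−30 → May 31, 2048 (end of May, 31 days; 90 left).
−31 → Apr 30, 2048 (end of Apr, 30 days; 59 left).
−30 → Mar 31, 2048 (end of Mar, 31 days; 29 left).
−29 → Mar 2, 2048.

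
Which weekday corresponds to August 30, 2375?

Saturday

Doomsday rule: the anchor day for the 2300s is Wednesday. For year 75: 75÷12 = 6 r 3, and 3÷4 = 0, so 6+3+0 = 9.
Wednesday + 9 ≡ Friday — that's 2375's doomsday.
In August the doomsday date is Aug 8.
Aug 30 is 22 days after Aug 8; 22 mod 7 = 1, so Friday + 1 = Saturday.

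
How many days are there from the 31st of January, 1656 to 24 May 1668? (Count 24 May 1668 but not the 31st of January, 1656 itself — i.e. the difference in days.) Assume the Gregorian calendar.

Jan 31, 1656 → Jan 31, 1657: 366 days (Feb 29, 1656 is in that span).
Jan 31, 1657 → Jan 31, 1658: 365 days.
Jan 31, 1658 → Jan 31, 1659: 365 days.
Jan 31, 1659 → Jan 31, 1660: 365 days.
Jan 31, 1660 → Jan 31, 1661: 366 days (Feb 29, 1660 is in that span).
Jan 31, 1661 → Jan 31, 1662: 365 days.
Jan 31, 1662 → Jan 31, 1663: 365 days.
Jan 31, 1663 → Jan 31, 1664: 365 days.
Jan 31, 1664 → Jan 31, 1665: 366 days (Feb 29, 1664 is in that span).
Jan 31, 1665 → Jan 31, 1666: 365 days.
Jan 31, 1666 → Jan 31, 1667: 365 days.
Jan 31, 1667 → Jan 31, 1668: 365 days.
Jan 31, 1668 → Feb 29, 1668: 29 days (January has 31).
Feb 29, 1668 → Mar 29, 1668: 29 days (February has 29).
Mar 29, 1668 → Apr 29, 1668: 31 days (March has 31).
Apr 29, 1668 → May 24, 1668: 25 days.
Total: 4497 days.

4497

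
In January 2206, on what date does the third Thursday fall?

January 1, 2206 is a Wednesday.
The first Thursday is therefore January 2 (1 days later).
The third Thursday is 2 + 2×7 = January 16.

January 16, 2206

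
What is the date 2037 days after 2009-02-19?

+365 (one year) → Feb 19, 2010 (1672 left).
+365 (one year) → Feb 19, 2011 (1307 left).
+365 (one year) → Feb 19, 2012 (942 left).
+366 (one year; includes Feb 29, 2012) → Feb 19, 2013 (576 left).
+365 (one year) → Feb 19, 2014 (211 left).
Feb has 28 days: +10 → Mar 1, 2014 (201 left).
Mar has 31 days: +31 → Apr 1, 2014 (170 left).
Apr has 30 days: +30 → May 1, 2014 (140 left).
May has 31 days: +31 → Jun 1, 2014 (109 left).
Jun has 30 days: +30 → Jul 1, 2014 (79 left).
Jul has 31 days: +31 → Aug 1, 2014 (48 left).
Aug has 31 days: +31 → Sep 1, 2014 (17 left).
+17 → Sep 18, 2014.

September 18, 2014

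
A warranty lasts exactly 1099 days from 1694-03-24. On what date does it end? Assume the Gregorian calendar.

+365 (one year) → Mar 24, 1695 (734 left).
+366 (one year; includes Feb 29, 1696) → Mar 24, 1696 (368 left).
Mar has 31 days: +8 → Apr 1, 1696 (360 left).
Apr has 30 days: +30 → May 1, 1696 (330 left).
May has 31 days: +31 → Jun 1, 1696 (299 left).
Jun has 30 days: +30 → Jul 1, 1696 (269 left).
Jul has 31 days: +31 → Aug 1, 1696 (238 left).
Aug has 31 days: +31 → Sep 1, 1696 (207 left).
Sep has 30 days: +30 → Oct 1, 1696 (177 left).
Oct has 31 days: +31 → Nov 1, 1696 (146 left).
Nov has 30 days: +30 → Dec 1, 1696 (116 left).
Dec has 31 days: +31 → Jan 1, 1697 (85 left).
Jan has 31 days: +31 → Feb 1, 1697 (54 left).
Feb has 28 days: +28 → Mar 1, 1697 (26 left).
+26 → Mar 27, 1697.

March 27, 1697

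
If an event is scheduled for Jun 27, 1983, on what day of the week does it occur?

Monday

Doomsday rule: the anchor day for the 1900s is Wednesday. For year 83: 83÷12 = 6 r 11, and 11÷4 = 2, so 6+11+2 = 19.
Wednesday + 19 ≡ Monday — that's 1983's doomsday.
In June the doomsday date is Jun 6.
Jun 27 is 21 days after Jun 6; 21 mod 7 = 0, so Monday + 0 = Monday.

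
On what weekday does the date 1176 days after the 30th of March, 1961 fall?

Thursday

First find the weekday of Mar 30, 1961. Doomsday rule: the anchor day for the 1900s is Wednesday. For year 61: 61÷12 = 5 r 1, and 1÷4 = 0, so 5+1+0 = 6.
Wednesday + 6 ≡ Tuesday — that's 1961's doomsday.
In March the doomsday date is Mar 14.
Mar 30 is 16 days after Mar 14; 16 mod 7 = 2, so Tuesday + 2 = Thursday.
1176 mod 7 = 0, so 1176 days after a Thursday is Thursday + 0 = Thursday.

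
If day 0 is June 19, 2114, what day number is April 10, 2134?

7235

Jun 19, 2114 → Jun 19, 2115: 365 days.
Jun 19, 2115 → Jun 19, 2116: 366 days (Feb 29, 2116 is in that span).
Jun 19, 2116 → Jun 19, 2117: 365 days.
Jun 19, 2117 → Jun 19, 2118: 365 days.
Jun 19, 2118 → Jun 19, 2119: 365 days.
Jun 19, 2119 → Jun 19, 2120: 366 days (Feb 29, 2120 is in that span).
Jun 19, 2120 → Jun 19, 2121: 365 days.
Jun 19, 2121 → Jun 19, 2122: 365 days.
Jun 19, 2122 → Jun 19, 2123: 365 days.
Jun 19, 2123 → Jun 19, 2124: 366 days (Feb 29, 2124 is in that span).
Jun 19, 2124 → Jun 19, 2125: 365 days.
Jun 19, 2125 → Jun 19, 2126: 365 days.
Jun 19, 2126 → Jun 19, 2127: 365 days.
Jun 19, 2127 → Jun 19, 2128: 366 days (Feb 29, 2128 is in that span).
Jun 19, 2128 → Jun 19, 2129: 365 days.
Jun 19, 2129 → Jun 19, 2130: 365 days.
Jun 19, 2130 → Jun 19, 2131: 365 days.
Jun 19, 2131 → Jun 19, 2132: 366 days (Feb 29, 2132 is in that span).
Jun 19, 2132 → Jun 19, 2133: 365 days.
Jun 19, 2133 → Jul 19, 2133: 30 days (June has 30).
Jul 19, 2133 → Aug 19, 2133: 31 days (July has 31).
Aug 19, 2133 → Sep 19, 2133: 31 days (August has 31).
Sep 19, 2133 → Oct 19, 2133: 30 days (September has 30).
Oct 19, 2133 → Nov 19, 2133: 31 days (October has 31).
Nov 19, 2133 → Dec 19, 2133: 30 days (November has 30).
Dec 19, 2133 → Jan 19, 2134: 31 days (December has 31).
Jan 19, 2134 → Feb 19, 2134: 31 days (January has 31).
Feb 19, 2134 → Mar 19, 2134: 28 days (February has 28).
Mar 19, 2134 → Apr 10, 2134: 22 days.
Total: 7235 days.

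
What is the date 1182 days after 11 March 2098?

+365 (one year) → Mar 11, 2099 (817 left).
+365 (one year) → Mar 11, 2100 (452 left).
+365 (one year) → Mar 11, 2101 (87 left).
Mar has 31 days: +21 → Apr 1, 2101 (66 left).
Apr has 30 days: +30 → May 1, 2101 (36 left).
May has 31 days: +31 → Jun 1, 2101 (5 left).
+5 → Jun 6, 2101.

June 6, 2101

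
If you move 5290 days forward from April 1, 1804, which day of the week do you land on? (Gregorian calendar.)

First find the weekday of Apr 1, 1804. Doomsday rule: the anchor day for the 1800s is Friday. For year 04: 4÷12 = 0 r 4, and 4÷4 = 1, so 0+4+1 = 5.
Friday + 5 ≡ Wednesday — that's 1804's doomsday.
In April the doomsday date is Apr 4.
Apr 1 is 3 days before Apr 4; 3 mod 7 = 3, so Wednesday − 3 = Sunday.
5290 mod 7 = 5, so 5290 days after a Sunday is Sunday + 5 = Friday.

Friday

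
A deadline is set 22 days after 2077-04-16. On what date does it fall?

Apr has 30 days: +15 → May 1, 2077 (7 left).
+7 → May 8, 2077.

May 8, 2077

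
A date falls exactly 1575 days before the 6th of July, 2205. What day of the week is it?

Saturday

First find the weekday of Jul 6, 2205. Doomsday rule: the anchor day for the 2200s is Friday. For year 05: 5÷12 = 0 r 5, and 5÷4 = 1, so 0+5+1 = 6.
Friday + 6 ≡ Thursday — that's 2205's doomsday.
In July the doomsday date is Jul 11.
Jul 6 is 5 days before Jul 11; 5 mod 7 = 5, so Thursday − 5 = Saturday.
1575 mod 7 = 0, so 1575 days before a Saturday is Saturday − 0 = Saturday.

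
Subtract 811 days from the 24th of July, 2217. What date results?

May 5, 2215

−365 (one year) → Jul 24, 2216 (446 left).
−366 (one year; includes Feb 29, 2216) → Jul 24, 2215 (80 left).
−24 → Jun 30, 2215 (end of Jun, 30 days; 56 left).
−30 → May 31, 2215 (end of May, 31 days; 26 left).
−26 → May 5, 2215.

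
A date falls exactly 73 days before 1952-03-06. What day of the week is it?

Monday

First find the weekday of Mar 6, 1952. Doomsday rule: the anchor day for the 1900s is Wednesday. For year 52: 52÷12 = 4 r 4, and 4÷4 = 1, so 4+4+1 = 9.
Wednesday + 9 ≡ Friday — that's 1952's doomsday.
In March the doomsday date is Mar 14.
Mar 6 is 8 days before Mar 14; 8 mod 7 = 1, so Friday − 1 = Thursday.
73 mod 7 = 3, so 73 days before a Thursday is Thursday − 3 = Monday.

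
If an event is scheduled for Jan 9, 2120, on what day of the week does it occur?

Doomsday rule: the anchor day for the 2100s is Sunday. For year 20: 20÷12 = 1 r 8, and 8÷4 = 2, so 1+8+2 = 11.
Sunday + 11 ≡ Thursday — that's 2120's doomsday.
In January the doomsday date is Jan 4 (2120 is a leap year (divisible by 4)).
Jan 9 is 5 days after Jan 4; 5 mod 7 = 5, so Thursday + 5 = Tuesday.

Tuesday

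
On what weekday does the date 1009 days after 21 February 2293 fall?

Wednesday

First find the weekday of Feb 21, 2293. Doomsday rule: the anchor day for the 2200s is Friday. For year 93: 93÷12 = 7 r 9, and 9÷4 = 2, so 7+9+2 = 18.
Friday + 18 ≡ Tuesday — that's 2293's doomsday.
In February the doomsday date is Feb 28 (2293 is not a leap year).
Feb 21 is 7 days before Feb 28; 7 mod 7 = 0, so Tuesday − 0 = Tuesday.
1009 mod 7 = 1, so 1009 days after a Tuesday is Tuesday + 1 = Wednesday.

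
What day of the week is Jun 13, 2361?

Doomsday rule: the anchor day for the 2300s is Wednesday. For year 61: 61÷12 = 5 r 1, and 1÷4 = 0, so 5+1+0 = 6.
Wednesday + 6 ≡ Tuesday — that's 2361's doomsday.
In June the doomsday date is Jun 6.
Jun 13 is 7 days after Jun 6; 7 mod 7 = 0, so Tuesday + 0 = Tuesday.

Tuesday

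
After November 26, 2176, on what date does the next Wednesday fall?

Nov 26, 2176 is a Tuesday.
From Tuesday to the next Wednesday is 1 day.
Nov 26, 2176 + 1 = Nov 27, 2176.

November 27, 2176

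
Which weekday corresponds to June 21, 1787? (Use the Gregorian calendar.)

Doomsday rule: the anchor day for the 1700s is Sunday. For year 87: 87÷12 = 7 r 3, and 3÷4 = 0, so 7+3+0 = 10.
Sunday + 10 ≡ Wednesday — that's 1787's doomsday.
In June the doomsday date is Jun 6.
Jun 21 is 15 days after Jun 6; 15 mod 7 = 1, so Wednesday + 1 = Thursday.

Thursday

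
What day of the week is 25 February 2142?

Sunday

January 1, 2142 is a Monday.
Jan 1, 2142 → Feb 1, 2142: 31 days (January has 31).
Feb 1, 2142 → Feb 25, 2142: 24 days.
Total: 55 days.
55 mod 7 = 6, so Monday + 6 = Sunday.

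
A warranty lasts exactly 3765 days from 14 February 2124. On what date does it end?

June 6, 2134

+366 (one year; includes Feb 29, 2124) → Feb 14, 2125 (3399 left).
+365 (one year) → Feb 14, 2126 (3034 left).
+365 (one year) → Feb 14, 2127 (2669 left).
+365 (one year) → Feb 14, 2128 (2304 left).
+366 (one year; includes Feb 29, 2128) → Feb 14, 2129 (1938 left).
+365 (one year) → Feb 14, 2130 (1573 left).
+365 (one year) → Feb 14, 2131 (1208 left).
+365 (one year) → Feb 14, 2132 (843 left).
+366 (one year; includes Feb 29, 2132) → Feb 14, 2133 (477 left).
+365 (one year) → Feb 14, 2134 (112 left).
Feb has 28 days: +15 → Mar 1, 2134 (97 left).
Mar has 31 days: +31 → Apr 1, 2134 (66 left).
Apr has 30 days: +30 → May 1, 2134 (36 left).
May has 31 days: +31 → Jun 1, 2134 (5 left).
+5 → Jun 6, 2134.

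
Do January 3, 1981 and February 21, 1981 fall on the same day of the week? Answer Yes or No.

From Jan 3, 1981 to Feb 21, 1981 is 49 days.
49 mod 7 = 0, so they are the same weekday.
(Jan 3, 1981 is a Saturday; Feb 21, 1981 is a Saturday.)

Yes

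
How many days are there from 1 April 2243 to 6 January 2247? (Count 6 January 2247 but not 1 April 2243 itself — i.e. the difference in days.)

Apr 1, 2243 → Apr 1, 2244: 366 days (Feb 29, 2244 is in that span).
Apr 1, 2244 → Apr 1, 2245: 365 days.
Apr 1, 2245 → Apr 1, 2246: 365 days.
Apr 1, 2246 → May 1, 2246: 30 days (April has 30).
May 1, 2246 → Jun 1, 2246: 31 days (May has 31).
Jun 1, 2246 → Jul 1, 2246: 30 days (June has 30).
Jul 1, 2246 → Aug 1, 2246: 31 days (July has 31).
Aug 1, 2246 → Sep 1, 2246: 31 days (August has 31).
Sep 1, 2246 → Oct 1, 2246: 30 days (September has 30).
Oct 1, 2246 → Nov 1, 2246: 31 days (October has 31).
Nov 1, 2246 → Dec 1, 2246: 30 days (November has 30).
Dec 1, 2246 → Jan 1, 2247: 31 days (December has 31).
Jan 1, 2247 → Jan 6, 2247: 5 days.
Total: 1376 days.

1376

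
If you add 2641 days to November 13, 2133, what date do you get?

+365 (one year) → Nov 13, 2134 (2276 left).
+365 (one year) → Nov 13, 2135 (1911 left).
+366 (one year; includes Feb 29, 2136) → Nov 13, 2136 (1545 left).
+365 (one year) → Nov 13, 2137 (1180 left).
+365 (one year) → Nov 13, 2138 (815 left).
+365 (one year) → Nov 13, 2139 (450 left).
+366 (one year; includes Feb 29, 2140) → Nov 13, 2140 (84 left).
Nov has 30 days: +18 → Dec 1, 2140 (66 left).
Dec has 31 days: +31 → Jan 1, 2141 (35 left).
Jan has 31 days: +31 → Feb 1, 2141 (4 left).
+4 → Feb 5, 2141.

February 5, 2141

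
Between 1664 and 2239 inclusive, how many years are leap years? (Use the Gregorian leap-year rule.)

Multiples of 4 in [1664,2239]: 144.
Of those, multiples of 100: 6 (not leap unless ÷400).
Multiples of 400: 1.
Leap years = 144 − 6 + 1 = 139.

139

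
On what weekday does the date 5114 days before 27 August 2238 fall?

First find the weekday of Aug 27, 2238. Doomsday rule: the anchor day for the 2200s is Friday. For year 38: 38÷12 = 3 r 2, and 2÷4 = 0, so 3+2+0 = 5.
Friday + 5 ≡ Wednesday — that's 2238's doomsday.
In August the doomsday date is Aug 8.
Aug 27 is 19 days after Aug 8; 19 mod 7 = 5, so Wednesday + 5 = Monday.
5114 mod 7 = 4, so 5114 days before a Monday is Monday − 4 = Thursday.

Thursday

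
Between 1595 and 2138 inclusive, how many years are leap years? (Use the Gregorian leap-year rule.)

Multiples of 4 in [1595,2138]: 136.
Of those, multiples of 100: 6 (not leap unless ÷400).
Multiples of 400: 2.
Leap years = 136 − 6 + 2 = 132.

132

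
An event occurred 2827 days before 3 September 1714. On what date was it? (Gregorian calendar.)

−365 (one year) → Sep 3, 1713 (2462 left).
−365 (one year) → Sep 3, 1712 (2097 left).
−366 (one year; includes Feb 29, 1712) → Sep 3, 1711 (1731 left).
−365 (one year) → Sep 3, 1710 (1366 left).
−365 (one year) → Sep 3, 1709 (1001 left).
−365 (one year) → Sep 3, 1708 (636 left).
−366 (one year; includes Feb 29, 1708) → Sep 3, 1707 (270 left).
−3 → Aug 31, 1707 (end of Aug, 31 days; 267 left).
−31 → Jul 31, 1707 (end of Jul, 31 days; 236 left).
−31 → Jun 30, 1707 (end of Jun, 30 days; 205 left).
−30 → May 31, 1707 (end of May, 31 days; 175 left).
−31 → Apr 30, 1707 (end of Apr, 30 days; 144 left).
−30 → Mar 31, 1707 (end of Mar, 31 days; 114 left).
−31 → Feb 28, 1707 (end of Feb, 28 days; 83 left).
−28 → Jan 31, 1707 (end of Jan, 31 days; 55 left).
−31 → Dec 31, 1706 (end of Dec, 31 days; 24 left).
−24 → Dec 7, 1706.

December 7, 1706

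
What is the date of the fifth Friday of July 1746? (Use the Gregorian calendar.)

July 29, 1746

July 1, 1746 is a Friday.
The first Friday is therefore July 1 (same day).
The fifth Friday is 1 + 4×7 = July 29.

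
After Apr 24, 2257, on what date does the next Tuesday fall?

April 28, 2257

Apr 24, 2257 is a Friday.
From Friday to the next Tuesday is 4 days.
Apr 24, 2257 + 4 = Apr 28, 2257.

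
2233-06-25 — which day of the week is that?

Tuesday

Doomsday rule: the anchor day for the 2200s is Friday. For year 33: 33÷12 = 2 r 9, and 9÷4 = 2, so 2+9+2 = 13.
Friday + 13 ≡ Thursday — that's 2233's doomsday.
In June the doomsday date is Jun 6.
Jun 25 is 19 days after Jun 6; 19 mod 7 = 5, so Thursday + 5 = Tuesday.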